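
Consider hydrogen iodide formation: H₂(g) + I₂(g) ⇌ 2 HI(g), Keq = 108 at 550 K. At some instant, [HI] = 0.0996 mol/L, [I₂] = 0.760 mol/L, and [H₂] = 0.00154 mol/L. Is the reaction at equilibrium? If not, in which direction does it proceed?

in the forward direction

Q = [HI]² / ([H₂]·[I₂]) = (0.0996)² / ((0.00154)·(0.760)) = 8.48
Q = 8.48 < Keq = 108, so the forward reaction proceeds.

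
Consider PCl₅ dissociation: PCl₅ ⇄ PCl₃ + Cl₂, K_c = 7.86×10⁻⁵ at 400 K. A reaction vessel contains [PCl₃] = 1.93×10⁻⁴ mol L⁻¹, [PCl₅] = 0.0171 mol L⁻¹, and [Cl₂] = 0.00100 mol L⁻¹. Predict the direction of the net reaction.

Q_c = [PCl₃]·[Cl₂] / [PCl₅] = (1.93×10⁻⁴)·(0.00100) / (0.0171) = 1.13×10⁻⁵
Q_c = 1.13×10⁻⁵ < K_c = 7.86×10⁻⁵, so the forward reaction proceeds.

to the right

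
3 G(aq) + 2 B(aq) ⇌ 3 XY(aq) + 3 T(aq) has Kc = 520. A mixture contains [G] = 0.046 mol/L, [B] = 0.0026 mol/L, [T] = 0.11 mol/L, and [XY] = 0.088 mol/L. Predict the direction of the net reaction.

Qc = [XY]³·[T]³ / ([G]³·[B]²) = (0.088)³·(0.11)³ / ((0.046)³·(0.0026)²) = 1400
Qc = 1400 > Kc = 520, so the reverse reaction proceeds.

in the reverse direction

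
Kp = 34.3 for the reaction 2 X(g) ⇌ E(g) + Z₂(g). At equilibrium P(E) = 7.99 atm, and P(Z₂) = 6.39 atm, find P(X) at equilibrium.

At equilibrium, Kp = P(E)·P(Z₂) / P(X)² = 34.3.
(7.99)·(6.39) / (P(X))² = 34.3
P(X)² = 1.49 ⇒ P(X) = 1.22 atm

P(X) = 1.22 atm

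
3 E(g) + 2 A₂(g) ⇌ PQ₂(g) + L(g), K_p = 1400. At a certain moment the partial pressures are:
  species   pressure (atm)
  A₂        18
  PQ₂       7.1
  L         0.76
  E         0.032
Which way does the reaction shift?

Q_p = P(PQ₂)·P(L) / (P(E)³·P(A₂)²) = (7.1)·(0.76) / ((0.032)³·(18)²) = 510
Q_p = 510 < K_p = 1400, so the forward reaction proceeds.

forward (toward products)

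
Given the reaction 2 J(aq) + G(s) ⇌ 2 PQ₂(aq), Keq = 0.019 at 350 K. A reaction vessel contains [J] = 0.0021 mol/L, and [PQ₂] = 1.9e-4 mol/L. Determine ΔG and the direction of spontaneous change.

ΔG = -2.45 kJ/mol; the forward reaction is spontaneous

(G is a pure solid — omitted from Q.)
Q = [PQ₂]² / [J]² = (1.9e-4)² / (0.0021)² = 0.00819
ΔG = RT ln(Q/Keq) = (8.314 J mol⁻¹ K⁻¹)(350 K) × ln(0.00819/0.019)
   = (2.910 kJ/mol)(-0.8415) = -2.45 kJ/mol
ΔG < 0, so the forward reaction is spontaneous (proceeds forward).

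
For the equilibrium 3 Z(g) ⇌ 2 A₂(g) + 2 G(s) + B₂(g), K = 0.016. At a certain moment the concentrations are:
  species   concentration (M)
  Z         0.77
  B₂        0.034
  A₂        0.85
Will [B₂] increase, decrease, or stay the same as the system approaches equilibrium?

decrease

(G is a pure solid — omitted from Q.)
Q = [A₂]²·[B₂] / [Z]³ = (0.85)²·(0.034) / (0.77)³ = 0.054
Q = 0.054 > K = 0.016: net reverse reaction.
B₂ is a product, so it decreases.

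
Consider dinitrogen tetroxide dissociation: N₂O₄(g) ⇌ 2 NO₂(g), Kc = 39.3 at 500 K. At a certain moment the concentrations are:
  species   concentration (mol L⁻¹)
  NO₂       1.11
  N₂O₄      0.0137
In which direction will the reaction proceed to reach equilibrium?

toward reactants

Qc = [NO₂]² / [N₂O₄] = (1.11)² / (0.0137) = 89.9
Qc = 89.9 > Kc = 39.3, so the reverse reaction proceeds.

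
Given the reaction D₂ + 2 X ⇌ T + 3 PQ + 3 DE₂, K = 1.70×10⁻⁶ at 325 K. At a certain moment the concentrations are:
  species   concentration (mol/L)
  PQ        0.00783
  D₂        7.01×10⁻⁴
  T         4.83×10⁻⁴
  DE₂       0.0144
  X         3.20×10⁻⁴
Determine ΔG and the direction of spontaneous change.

ΔG = 4.69 kJ/mol; the forward reaction is non-spontaneous

Q = [T]·[PQ]³·[DE₂]³ / ([D₂]·[X]²) = (4.83×10⁻⁴)·(0.00783)³·(0.0144)³ / ((7.01×10⁻⁴)·(3.20×10⁻⁴)²) = 9.64×10⁻⁶
ΔG = RT ln(Q/K) = (8.314 J mol⁻¹ K⁻¹)(325 K) × ln(9.64×10⁻⁶/1.70×10⁻⁶)
   = (2.702 kJ/mol)(1.735) = 4.69 kJ/mol
ΔG > 0, so the forward reaction is non-spontaneous (proceeds in reverse).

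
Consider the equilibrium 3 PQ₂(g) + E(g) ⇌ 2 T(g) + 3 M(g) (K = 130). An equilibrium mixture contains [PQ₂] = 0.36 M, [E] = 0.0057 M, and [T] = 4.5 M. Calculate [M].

[M] = 0.12 M

At equilibrium, K = [T]²·[M]³ / ([PQ₂]³·[E]) = 130.
(4.5)²·([M])³ / ((0.36)³·(0.0057)) = 130
[M]³ = 0.00171 ⇒ [M] = 0.12 M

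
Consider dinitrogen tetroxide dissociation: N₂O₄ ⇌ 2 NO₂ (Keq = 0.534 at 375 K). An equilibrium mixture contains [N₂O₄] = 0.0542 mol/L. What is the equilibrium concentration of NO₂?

At equilibrium, Keq = [NO₂]² / [N₂O₄] = 0.534.
([NO₂])² / (0.0542) = 0.534
[NO₂]² = 0.0289 ⇒ [NO₂] = 0.170 mol/L

[NO₂] = 0.170 mol/L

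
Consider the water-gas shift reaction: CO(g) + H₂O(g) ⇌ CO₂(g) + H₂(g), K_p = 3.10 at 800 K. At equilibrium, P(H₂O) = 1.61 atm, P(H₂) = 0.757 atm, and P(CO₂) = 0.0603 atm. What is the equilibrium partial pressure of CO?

P(CO) = 0.00915 atm

At equilibrium, K_p = P(CO₂)·P(H₂) / (P(CO)·P(H₂O)) = 3.10.
(0.0603)·(0.757) / ((P(CO))·(1.61)) = 3.10
P(CO) = 0.00915 atm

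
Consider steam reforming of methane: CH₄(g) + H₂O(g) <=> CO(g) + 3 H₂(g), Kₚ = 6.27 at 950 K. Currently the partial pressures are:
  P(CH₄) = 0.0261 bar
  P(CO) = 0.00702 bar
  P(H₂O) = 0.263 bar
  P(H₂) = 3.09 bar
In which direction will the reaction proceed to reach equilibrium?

Qₚ = P(CO)·P(H₂)³ / (P(CH₄)·P(H₂O)) = (0.00702)·(3.09)³ / ((0.0261)·(0.263)) = 30.2
Qₚ = 30.2 > Kₚ = 6.27, so the reverse reaction proceeds.

in the reverse direction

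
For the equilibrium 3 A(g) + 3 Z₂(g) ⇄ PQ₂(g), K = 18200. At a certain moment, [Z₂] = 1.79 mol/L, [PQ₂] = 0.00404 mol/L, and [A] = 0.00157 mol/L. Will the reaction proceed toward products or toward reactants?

toward reactants

Q = [PQ₂] / ([A]³·[Z₂]³) = (0.00404) / ((0.00157)³·(1.79)³) = 1.82×10⁵
Q = 1.82×10⁵ > K = 18200, so the reverse reaction proceeds.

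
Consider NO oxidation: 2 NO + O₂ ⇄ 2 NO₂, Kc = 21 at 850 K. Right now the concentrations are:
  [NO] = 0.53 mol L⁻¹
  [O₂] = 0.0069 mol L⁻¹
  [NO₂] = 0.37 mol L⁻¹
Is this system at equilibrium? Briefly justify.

no; Q > K, reaction proceeds in reverse

Qc = [NO₂]² / ([NO]²·[O₂]) = (0.37)² / ((0.53)²·(0.0069)) = 71
Qc = 71 > Kc = 21: net reverse reaction.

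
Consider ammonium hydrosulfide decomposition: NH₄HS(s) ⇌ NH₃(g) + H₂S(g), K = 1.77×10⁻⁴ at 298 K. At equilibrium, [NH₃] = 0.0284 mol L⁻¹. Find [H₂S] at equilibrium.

(NH₄HS is a pure solid — omitted from K.)
At equilibrium, K = [NH₃]·[H₂S] = 1.77×10⁻⁴.
(0.0284)·([H₂S]) = 1.77×10⁻⁴
[H₂S] = 0.00623 mol L⁻¹

[H₂S] = 0.00623 mol L⁻¹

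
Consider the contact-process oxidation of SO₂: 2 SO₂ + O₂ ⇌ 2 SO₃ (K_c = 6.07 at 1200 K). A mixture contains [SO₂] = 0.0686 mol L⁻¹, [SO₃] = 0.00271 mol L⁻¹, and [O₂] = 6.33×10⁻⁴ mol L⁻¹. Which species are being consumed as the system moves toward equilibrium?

Q_c = [SO₃]² / ([SO₂]²·[O₂]) = (0.00271)² / ((0.0686)²·(6.33×10⁻⁴)) = 2.47
Q_c = 2.47 < K_c = 6.07: net forward reaction.

SO₂, O₂ (reactants)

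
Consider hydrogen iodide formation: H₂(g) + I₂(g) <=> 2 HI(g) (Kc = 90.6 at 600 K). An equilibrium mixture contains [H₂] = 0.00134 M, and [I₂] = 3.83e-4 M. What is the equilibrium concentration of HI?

At equilibrium, Kc = [HI]² / ([H₂]·[I₂]) = 90.6.
([HI])² / ((0.00134)·(3.83e-4)) = 90.6
[HI]² = 4.65e-5 ⇒ [HI] = 0.00682 M

[HI] = 0.00682 M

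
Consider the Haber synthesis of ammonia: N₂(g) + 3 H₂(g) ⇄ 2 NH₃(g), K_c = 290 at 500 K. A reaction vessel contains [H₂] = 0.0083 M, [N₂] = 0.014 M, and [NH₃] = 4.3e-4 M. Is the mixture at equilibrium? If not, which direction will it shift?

no; Q < K, reaction proceeds forward

Q_c = [NH₃]² / ([N₂]·[H₂]³) = (4.3e-4)² / ((0.014)·(0.0083)³) = 23
Q_c = 23 < K_c = 290: net forward reaction.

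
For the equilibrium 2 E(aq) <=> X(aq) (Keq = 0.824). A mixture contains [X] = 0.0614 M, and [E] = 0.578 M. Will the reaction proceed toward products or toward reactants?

to the right

Q = [X] / [E]² = (0.0614) / (0.578)² = 0.184
Q = 0.184 < Keq = 0.824, so the forward reaction proceeds.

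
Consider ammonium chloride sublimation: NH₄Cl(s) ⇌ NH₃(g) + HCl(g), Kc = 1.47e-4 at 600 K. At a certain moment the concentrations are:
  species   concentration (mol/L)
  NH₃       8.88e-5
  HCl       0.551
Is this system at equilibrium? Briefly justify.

no; Q < K, reaction proceeds forward

(NH₄Cl is a pure solid — omitted from Qc.)
Qc = [NH₃]·[HCl] = (8.88e-5)·(0.551) = 4.89e-5
Qc = 4.89e-5 < Kc = 1.47e-4: net forward reaction.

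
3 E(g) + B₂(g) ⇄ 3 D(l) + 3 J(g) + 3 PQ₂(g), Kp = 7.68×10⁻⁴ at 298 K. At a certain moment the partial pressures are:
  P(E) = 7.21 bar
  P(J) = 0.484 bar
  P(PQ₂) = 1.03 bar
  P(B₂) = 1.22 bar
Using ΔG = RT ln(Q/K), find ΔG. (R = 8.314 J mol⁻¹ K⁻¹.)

ΔG = -2.58 kJ/mol

(D is a pure liquid — omitted from Qp.)
Qp = P(J)³·P(PQ₂)³ / (P(E)³·P(B₂)) = (0.484)³·(1.03)³ / ((7.21)³·(1.22)) = 2.71×10⁻⁴
ΔG = RT ln(Qp/Kp) = (8.314 J mol⁻¹ K⁻¹)(298 K) × ln(2.71×10⁻⁴/7.68×10⁻⁴)
   = (2.478 kJ/mol)(-1.042) = -2.58 kJ/mol
ΔG < 0, so the forward reaction is spontaneous (proceeds forward).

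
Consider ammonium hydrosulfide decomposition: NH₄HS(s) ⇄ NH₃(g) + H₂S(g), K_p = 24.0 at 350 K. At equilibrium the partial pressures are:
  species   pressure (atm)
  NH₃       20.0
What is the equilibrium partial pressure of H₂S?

(NH₄HS is a pure solid — omitted from K_p.)
At equilibrium, K_p = P(NH₃)·P(H₂S) = 24.0.
(20.0)·(P(H₂S)) = 24.0
P(H₂S) = 1.20 atm

P(H₂S) = 1.20 atm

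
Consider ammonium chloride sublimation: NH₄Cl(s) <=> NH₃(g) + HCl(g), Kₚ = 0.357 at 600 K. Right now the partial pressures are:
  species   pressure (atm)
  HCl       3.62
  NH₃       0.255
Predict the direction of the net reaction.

in the reverse direction

(NH₄Cl is a pure solid — omitted from Qₚ.)
Qₚ = P(NH₃)·P(HCl) = (0.255)·(3.62) = 0.923
Qₚ = 0.923 > Kₚ = 0.357, so the reverse reaction proceeds.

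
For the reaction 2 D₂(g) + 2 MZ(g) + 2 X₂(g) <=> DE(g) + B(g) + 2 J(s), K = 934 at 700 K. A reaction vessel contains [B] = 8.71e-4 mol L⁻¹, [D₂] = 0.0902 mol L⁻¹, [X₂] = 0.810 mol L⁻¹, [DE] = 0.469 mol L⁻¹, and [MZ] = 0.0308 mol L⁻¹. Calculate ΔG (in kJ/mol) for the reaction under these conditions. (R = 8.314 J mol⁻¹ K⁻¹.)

ΔG = -14.3 kJ/mol

(J is a pure solid — omitted from Q.)
Q = [DE]·[B] / ([D₂]²·[MZ]²·[X₂]²) = (0.469)·(8.71e-4) / ((0.0902)²·(0.0308)²·(0.810)²) = 80.7
ΔG = RT ln(Q/K) = (8.314 J mol⁻¹ K⁻¹)(700 K) × ln(80.7/934)
   = (5.820 kJ/mol)(-2.449) = -14.3 kJ/mol
ΔG < 0, so the forward reaction is spontaneous (proceeds forward).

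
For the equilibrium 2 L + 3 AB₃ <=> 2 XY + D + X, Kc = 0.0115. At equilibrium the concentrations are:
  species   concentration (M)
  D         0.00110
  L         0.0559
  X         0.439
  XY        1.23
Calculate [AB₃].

[AB₃] = 2.73 M

At equilibrium, Kc = [XY]²·[D]·[X] / ([L]²·[AB₃]³) = 0.0115.
(1.23)²·(0.00110)·(0.439) / ((0.0559)²·([AB₃])³) = 0.0115
[AB₃]³ = 20.3 ⇒ [AB₃] = 2.73 M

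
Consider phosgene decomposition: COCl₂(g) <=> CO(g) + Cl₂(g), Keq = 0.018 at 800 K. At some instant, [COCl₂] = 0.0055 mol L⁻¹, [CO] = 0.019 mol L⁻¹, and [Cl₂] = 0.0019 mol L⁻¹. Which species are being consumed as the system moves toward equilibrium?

Q = [CO]·[Cl₂] / [COCl₂] = (0.019)·(0.0019) / (0.0055) = 0.0066
Q = 0.0066 < Keq = 0.018: net forward reaction.

COCl₂ (reactants)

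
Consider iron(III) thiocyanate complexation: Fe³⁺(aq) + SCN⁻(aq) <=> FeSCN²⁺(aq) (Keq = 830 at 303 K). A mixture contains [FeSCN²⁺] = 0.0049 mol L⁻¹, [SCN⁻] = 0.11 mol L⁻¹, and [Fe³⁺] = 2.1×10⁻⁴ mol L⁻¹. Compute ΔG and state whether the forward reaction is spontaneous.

ΔG = -3.44 kJ/mol; the forward reaction is spontaneous

Q = [FeSCN²⁺] / ([Fe³⁺]·[SCN⁻]) = (0.0049) / ((2.1×10⁻⁴)·(0.11)) = 212
ΔG = RT ln(Q/Keq) = (8.314 J mol⁻¹ K⁻¹)(303 K) × ln(212/830)
   = (2.519 kJ/mol)(-1.365) = -3.44 kJ/mol
ΔG < 0, so the forward reaction is spontaneous (proceeds forward).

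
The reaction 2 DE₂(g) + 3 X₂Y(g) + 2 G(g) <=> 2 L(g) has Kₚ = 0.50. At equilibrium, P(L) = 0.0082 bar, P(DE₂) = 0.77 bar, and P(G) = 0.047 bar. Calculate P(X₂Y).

At equilibrium, Kₚ = P(L)² / (P(DE₂)²·P(X₂Y)³·P(G)²) = 0.50.
(0.0082)² / ((0.77)²·(P(X₂Y))³·(0.047)²) = 0.50
P(X₂Y)³ = 0.103 ⇒ P(X₂Y) = 0.47 bar

P(X₂Y) = 0.47 bar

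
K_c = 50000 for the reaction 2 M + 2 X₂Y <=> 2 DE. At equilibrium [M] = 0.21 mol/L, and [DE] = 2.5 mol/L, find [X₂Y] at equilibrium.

[X₂Y] = 0.053 mol/L

At equilibrium, K_c = [DE]² / ([M]²·[X₂Y]²) = 50000.
(2.5)² / ((0.21)²·([X₂Y])²) = 50000
[X₂Y]² = 0.00283 ⇒ [X₂Y] = 0.053 mol/L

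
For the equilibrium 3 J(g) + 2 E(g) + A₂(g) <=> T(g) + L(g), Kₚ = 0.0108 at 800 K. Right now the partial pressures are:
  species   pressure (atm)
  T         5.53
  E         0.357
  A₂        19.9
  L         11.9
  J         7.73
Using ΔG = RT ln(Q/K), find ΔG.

Qₚ = P(T)·P(L) / (P(J)³·P(E)²·P(A₂)) = (5.53)·(11.9) / ((7.73)³·(0.357)²·(19.9)) = 0.0562
ΔG = RT ln(Qₚ/Kₚ) = (8.314 J mol⁻¹ K⁻¹)(800 K) × ln(0.0562/0.0108)
   = (6.651 kJ/mol)(1.649) = 11.0 kJ/mol
ΔG > 0, so the forward reaction is non-spontaneous (proceeds in reverse).

ΔG = 11.0 kJ/mol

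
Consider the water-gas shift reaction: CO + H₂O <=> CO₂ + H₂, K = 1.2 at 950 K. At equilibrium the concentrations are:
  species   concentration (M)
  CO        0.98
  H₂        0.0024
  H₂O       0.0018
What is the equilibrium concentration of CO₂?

At equilibrium, K = [CO₂]·[H₂] / ([CO]·[H₂O]) = 1.2.
([CO₂])·(0.0024) / ((0.98)·(0.0018)) = 1.2
[CO₂] = 0.882 = 0.88 M

[CO₂] = 0.88 M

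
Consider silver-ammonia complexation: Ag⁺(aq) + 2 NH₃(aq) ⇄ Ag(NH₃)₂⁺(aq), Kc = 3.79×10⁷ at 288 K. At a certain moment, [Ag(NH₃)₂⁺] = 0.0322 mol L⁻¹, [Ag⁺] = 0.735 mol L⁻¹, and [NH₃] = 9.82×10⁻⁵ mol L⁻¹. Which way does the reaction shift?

in the forward direction

Qc = [Ag(NH₃)₂⁺] / ([Ag⁺]·[NH₃]²) = (0.0322) / ((0.735)·(9.82×10⁻⁵)²) = 4.54×10⁶
Qc = 4.54×10⁶ < Kc = 3.79×10⁷, so the forward reaction proceeds.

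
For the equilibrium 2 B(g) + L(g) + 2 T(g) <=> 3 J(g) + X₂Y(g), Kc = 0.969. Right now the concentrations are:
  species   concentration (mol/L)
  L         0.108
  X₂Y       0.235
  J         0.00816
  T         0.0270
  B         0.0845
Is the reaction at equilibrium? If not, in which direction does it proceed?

Qc = [J]³·[X₂Y] / ([B]²·[L]·[T]²) = (0.00816)³·(0.235) / ((0.0845)²·(0.108)·(0.0270)²) = 0.227
Qc = 0.227 < Kc = 0.969, so the forward reaction proceeds.

to the right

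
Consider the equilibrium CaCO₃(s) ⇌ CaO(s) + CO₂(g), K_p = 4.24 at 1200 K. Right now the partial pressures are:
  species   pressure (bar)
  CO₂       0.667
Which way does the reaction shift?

in the forward direction

(CaCO₃, CaO are pure solids — omitted from Q_p.)
Q_p = P(CO₂) = 0.667
Q_p = 0.667 < K_p = 4.24, so the forward reaction proceeds.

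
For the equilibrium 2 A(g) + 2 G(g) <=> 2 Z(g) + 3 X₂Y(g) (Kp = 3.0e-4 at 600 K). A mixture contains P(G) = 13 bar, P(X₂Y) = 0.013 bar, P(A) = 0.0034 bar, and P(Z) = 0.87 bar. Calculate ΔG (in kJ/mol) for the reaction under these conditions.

Qp = P(Z)²·P(X₂Y)³ / (P(A)²·P(G)²) = (0.87)²·(0.013)³ / ((0.0034)²·(13)²) = 8.51e-4
ΔG = RT ln(Qp/Kp) = (8.314 J mol⁻¹ K⁻¹)(600 K) × ln(8.51e-4/3.0e-4)
   = (4.988 kJ/mol)(1.043) = 5.20 kJ/mol
ΔG > 0, so the forward reaction is non-spontaneous (proceeds in reverse).

ΔG = 5.20 kJ/mol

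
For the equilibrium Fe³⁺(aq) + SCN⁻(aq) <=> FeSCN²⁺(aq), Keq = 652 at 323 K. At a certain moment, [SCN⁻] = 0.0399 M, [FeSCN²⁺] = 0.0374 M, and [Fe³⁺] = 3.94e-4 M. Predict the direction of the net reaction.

Q = [FeSCN²⁺] / ([Fe³⁺]·[SCN⁻]) = (0.0374) / ((3.94e-4)·(0.0399)) = 2380
Q = 2380 > Keq = 652, so the reverse reaction proceeds.

in the reverse direction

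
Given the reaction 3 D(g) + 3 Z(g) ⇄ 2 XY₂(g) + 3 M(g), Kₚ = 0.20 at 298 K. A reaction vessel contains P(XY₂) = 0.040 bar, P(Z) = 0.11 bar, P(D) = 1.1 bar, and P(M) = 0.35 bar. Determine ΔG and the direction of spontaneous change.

Qₚ = P(XY₂)²·P(M)³ / (P(D)³·P(Z)³) = (0.040)²·(0.35)³ / ((1.1)³·(0.11)³) = 0.0387
ΔG = RT ln(Qₚ/Kₚ) = (8.314 J mol⁻¹ K⁻¹)(298 K) × ln(0.0387/0.20)
   = (2.478 kJ/mol)(-1.642) = -4.07 kJ/mol
ΔG < 0, so the forward reaction is spontaneous (proceeds forward).

ΔG = -4.07 kJ/mol; the forward reaction is spontaneous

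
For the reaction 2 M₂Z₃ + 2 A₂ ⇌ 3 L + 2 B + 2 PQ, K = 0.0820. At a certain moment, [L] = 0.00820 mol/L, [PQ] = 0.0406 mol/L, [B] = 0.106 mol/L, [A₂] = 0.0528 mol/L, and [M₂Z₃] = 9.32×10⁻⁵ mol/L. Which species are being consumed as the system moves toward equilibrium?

Q = [L]³·[B]²·[PQ]² / ([M₂Z₃]²·[A₂]²) = (0.00820)³·(0.106)²·(0.0406)² / ((9.32×10⁻⁵)²·(0.0528)²) = 0.422
Q = 0.422 > K = 0.0820: net reverse reaction.

L, B, PQ (products)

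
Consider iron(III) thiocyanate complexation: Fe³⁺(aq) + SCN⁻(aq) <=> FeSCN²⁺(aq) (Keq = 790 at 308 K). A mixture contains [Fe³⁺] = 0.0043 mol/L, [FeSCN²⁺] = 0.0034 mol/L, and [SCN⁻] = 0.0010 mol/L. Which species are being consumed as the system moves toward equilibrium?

none (at equilibrium)

Q = [FeSCN²⁺] / ([Fe³⁺]·[SCN⁻]) = (0.0034) / ((0.0043)·(0.0010)) = 790
Q = 790 = Keq; the system is at equilibrium.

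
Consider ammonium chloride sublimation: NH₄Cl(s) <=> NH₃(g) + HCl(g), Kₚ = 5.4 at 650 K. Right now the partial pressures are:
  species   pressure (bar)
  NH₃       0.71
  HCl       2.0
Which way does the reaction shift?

to the right

(NH₄Cl is a pure solid — omitted from Qₚ.)
Qₚ = P(NH₃)·P(HCl) = (0.71)·(2.0) = 1.4
Qₚ = 1.4 < Kₚ = 5.4, so the forward reaction proceeds.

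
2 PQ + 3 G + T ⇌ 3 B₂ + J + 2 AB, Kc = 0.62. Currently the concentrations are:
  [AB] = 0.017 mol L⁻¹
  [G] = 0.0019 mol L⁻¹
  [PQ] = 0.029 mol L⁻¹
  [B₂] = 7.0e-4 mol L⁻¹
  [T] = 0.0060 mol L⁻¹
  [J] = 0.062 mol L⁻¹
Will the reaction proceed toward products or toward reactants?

Qc = [B₂]³·[J]·[AB]² / ([PQ]²·[G]³·[T]) = (7.0e-4)³·(0.062)·(0.017)² / ((0.029)²·(0.0019)³·(0.0060)) = 0.18
Qc = 0.18 < Kc = 0.62, so the forward reaction proceeds.

forward (toward products)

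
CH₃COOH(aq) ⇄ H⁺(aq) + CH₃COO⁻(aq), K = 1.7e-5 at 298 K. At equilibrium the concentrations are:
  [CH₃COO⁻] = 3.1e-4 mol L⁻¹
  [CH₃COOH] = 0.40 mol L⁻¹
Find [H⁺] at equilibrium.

[H⁺] = 0.022 mol L⁻¹

At equilibrium, K = [H⁺]·[CH₃COO⁻] / [CH₃COOH] = 1.7e-5.
([H⁺])·(3.1e-4) / (0.40) = 1.7e-5
[H⁺] = 0.0219 = 0.022 mol L⁻¹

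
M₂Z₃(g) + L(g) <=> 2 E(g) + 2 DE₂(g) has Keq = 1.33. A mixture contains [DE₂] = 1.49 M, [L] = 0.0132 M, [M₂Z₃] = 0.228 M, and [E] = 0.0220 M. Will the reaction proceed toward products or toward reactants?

toward products

Q = [E]²·[DE₂]² / ([M₂Z₃]·[L]) = (0.0220)²·(1.49)² / ((0.228)·(0.0132)) = 0.357
Q = 0.357 < Keq = 1.33, so the forward reaction proceeds.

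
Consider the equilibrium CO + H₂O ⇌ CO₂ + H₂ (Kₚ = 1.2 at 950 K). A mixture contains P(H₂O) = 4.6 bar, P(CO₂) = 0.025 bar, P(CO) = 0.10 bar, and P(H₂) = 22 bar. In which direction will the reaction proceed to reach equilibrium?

Qₚ = P(CO₂)·P(H₂) / (P(CO)·P(H₂O)) = (0.025)·(22) / ((0.10)·(4.6)) = 1.2
Qₚ = 1.2 = Kₚ, so the system is already at equilibrium.

at equilibrium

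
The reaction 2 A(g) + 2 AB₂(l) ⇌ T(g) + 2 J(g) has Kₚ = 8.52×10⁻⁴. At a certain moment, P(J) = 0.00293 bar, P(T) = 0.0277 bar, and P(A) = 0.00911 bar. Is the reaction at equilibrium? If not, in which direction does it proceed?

to the left

(AB₂ is a pure liquid — omitted from Qₚ.)
Qₚ = P(T)·P(J)² / P(A)² = (0.0277)·(0.00293)² / (0.00911)² = 0.00287
Qₚ = 0.00287 > Kₚ = 8.52×10⁻⁴, so the reverse reaction proceeds.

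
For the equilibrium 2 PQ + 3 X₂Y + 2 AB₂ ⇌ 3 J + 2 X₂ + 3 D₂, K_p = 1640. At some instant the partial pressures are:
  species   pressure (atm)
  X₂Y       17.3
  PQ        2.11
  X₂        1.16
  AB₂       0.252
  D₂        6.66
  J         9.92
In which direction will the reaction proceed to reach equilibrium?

Q_p = P(J)³·P(X₂)²·P(D₂)³ / (P(PQ)²·P(X₂Y)³·P(AB₂)²) = (9.92)³·(1.16)²·(6.66)³ / ((2.11)²·(17.3)³·(0.252)²) = 265
Q_p = 265 < K_p = 1640, so the forward reaction proceeds.

to the right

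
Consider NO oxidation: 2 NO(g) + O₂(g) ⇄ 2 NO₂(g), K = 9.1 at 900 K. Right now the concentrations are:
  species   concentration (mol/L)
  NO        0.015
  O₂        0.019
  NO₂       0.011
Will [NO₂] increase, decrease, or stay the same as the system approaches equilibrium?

decrease

Q = [NO₂]² / ([NO]²·[O₂]) = (0.011)² / ((0.015)²·(0.019)) = 28
Q = 28 > K = 9.1: net reverse reaction.
NO₂ is a product, so it decreases.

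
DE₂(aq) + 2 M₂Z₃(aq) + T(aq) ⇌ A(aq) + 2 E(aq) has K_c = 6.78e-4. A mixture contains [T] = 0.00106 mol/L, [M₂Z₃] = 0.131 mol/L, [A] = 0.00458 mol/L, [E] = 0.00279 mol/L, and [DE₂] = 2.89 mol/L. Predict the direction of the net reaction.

Q_c = [A]·[E]² / ([DE₂]·[M₂Z₃]²·[T]) = (0.00458)·(0.00279)² / ((2.89)·(0.131)²·(0.00106)) = 6.78e-4
Q_c = 6.78e-4 = K_c, so the system is already at equilibrium.

at equilibrium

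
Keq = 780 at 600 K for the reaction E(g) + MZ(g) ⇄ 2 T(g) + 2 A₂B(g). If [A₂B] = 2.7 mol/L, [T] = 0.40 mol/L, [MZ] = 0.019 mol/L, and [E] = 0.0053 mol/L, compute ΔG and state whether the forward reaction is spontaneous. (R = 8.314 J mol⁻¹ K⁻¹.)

ΔG = 13.5 kJ/mol; the forward reaction is non-spontaneous

Q = [T]²·[A₂B]² / ([E]·[MZ]) = (0.40)²·(2.7)² / ((0.0053)·(0.019)) = 11600
ΔG = RT ln(Q/Keq) = (8.314 J mol⁻¹ K⁻¹)(600 K) × ln(11600/780)
   = (4.988 kJ/mol)(2.699) = 13.5 kJ/mol
ΔG > 0, so the forward reaction is non-spontaneous (proceeds in reverse).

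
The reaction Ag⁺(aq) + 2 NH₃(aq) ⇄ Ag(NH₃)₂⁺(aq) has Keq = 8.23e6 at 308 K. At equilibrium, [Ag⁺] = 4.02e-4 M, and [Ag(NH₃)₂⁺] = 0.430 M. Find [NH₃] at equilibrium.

[NH₃] = 0.0114 M

At equilibrium, Keq = [Ag(NH₃)₂⁺] / ([Ag⁺]·[NH₃]²) = 8.23e6.
(0.430) / ((4.02e-4)·([NH₃])²) = 8.23e6
[NH₃]² = 1.30e-4 ⇒ [NH₃] = 0.0114 M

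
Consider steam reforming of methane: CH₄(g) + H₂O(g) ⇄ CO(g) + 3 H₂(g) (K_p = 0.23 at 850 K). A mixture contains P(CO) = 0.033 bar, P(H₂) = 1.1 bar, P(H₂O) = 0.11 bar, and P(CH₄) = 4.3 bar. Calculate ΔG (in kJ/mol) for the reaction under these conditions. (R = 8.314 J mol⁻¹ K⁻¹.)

Q_p = P(CO)·P(H₂)³ / (P(CH₄)·P(H₂O)) = (0.033)·(1.1)³ / ((4.3)·(0.11)) = 0.0929
ΔG = RT ln(Q_p/K_p) = (8.314 J mol⁻¹ K⁻¹)(850 K) × ln(0.0929/0.23)
   = (7.067 kJ/mol)(-0.9066) = -6.41 kJ/mol
ΔG < 0, so the forward reaction is spontaneous (proceeds forward).

ΔG = -6.41 kJ/mol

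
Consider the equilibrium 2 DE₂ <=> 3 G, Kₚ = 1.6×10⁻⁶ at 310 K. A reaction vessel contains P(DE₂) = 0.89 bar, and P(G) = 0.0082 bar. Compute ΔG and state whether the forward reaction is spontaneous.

ΔG = -2.15 kJ/mol; the forward reaction is spontaneous

Qₚ = P(G)³ / P(DE₂)² = (0.0082)³ / (0.89)² = 6.96×10⁻⁷
ΔG = RT ln(Qₚ/Kₚ) = (8.314 J mol⁻¹ K⁻¹)(310 K) × ln(6.96×10⁻⁷/1.6×10⁻⁶)
   = (2.577 kJ/mol)(-0.8324) = -2.15 kJ/mol
ΔG < 0, so the forward reaction is spontaneous (proceeds forward).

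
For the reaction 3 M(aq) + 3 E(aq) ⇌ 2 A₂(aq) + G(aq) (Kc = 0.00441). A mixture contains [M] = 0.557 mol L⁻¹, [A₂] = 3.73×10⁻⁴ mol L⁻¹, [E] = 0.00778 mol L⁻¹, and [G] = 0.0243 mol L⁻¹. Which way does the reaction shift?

reverse (toward reactants)

Qc = [A₂]²·[G] / ([M]³·[E]³) = (3.73×10⁻⁴)²·(0.0243) / ((0.557)³·(0.00778)³) = 0.0415
Qc = 0.0415 > Kc = 0.00441, so the reverse reaction proceeds.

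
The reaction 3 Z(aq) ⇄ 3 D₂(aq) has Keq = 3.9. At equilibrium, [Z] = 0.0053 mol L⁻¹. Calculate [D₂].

[D₂] = 0.0083 mol L⁻¹

At equilibrium, Keq = [D₂]³ / [Z]³ = 3.9.
([D₂])³ / (0.0053)³ = 3.9
[D₂]³ = 5.81×10⁻⁷ ⇒ [D₂] = 0.0083 mol L⁻¹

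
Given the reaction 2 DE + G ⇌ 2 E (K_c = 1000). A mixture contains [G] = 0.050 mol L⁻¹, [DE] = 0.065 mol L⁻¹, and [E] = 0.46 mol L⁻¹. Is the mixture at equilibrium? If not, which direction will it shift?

yes, at equilibrium

Q_c = [E]² / ([DE]²·[G]) = (0.46)² / ((0.065)²·(0.050)) = 1000
Q_c = 1000 = K_c; the system is at equilibrium.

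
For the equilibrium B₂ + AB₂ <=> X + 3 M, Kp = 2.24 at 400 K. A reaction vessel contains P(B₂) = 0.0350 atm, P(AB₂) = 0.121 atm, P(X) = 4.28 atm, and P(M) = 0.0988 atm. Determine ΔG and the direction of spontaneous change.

ΔG = -2.77 kJ/mol; the forward reaction is spontaneous

Qp = P(X)·P(M)³ / (P(B₂)·P(AB₂)) = (4.28)·(0.0988)³ / ((0.0350)·(0.121)) = 0.975
ΔG = RT ln(Qp/Kp) = (8.314 J mol⁻¹ K⁻¹)(400 K) × ln(0.975/2.24)
   = (3.326 kJ/mol)(-0.8318) = -2.77 kJ/mol
ΔG < 0, so the forward reaction is spontaneous (proceeds forward).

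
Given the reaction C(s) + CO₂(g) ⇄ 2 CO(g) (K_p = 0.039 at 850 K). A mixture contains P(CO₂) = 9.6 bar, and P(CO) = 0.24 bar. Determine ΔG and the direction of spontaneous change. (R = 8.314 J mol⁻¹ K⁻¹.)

ΔG = -13.2 kJ/mol; the forward reaction is spontaneous

(C is a pure solid — omitted from Q_p.)
Q_p = P(CO)² / P(CO₂) = (0.24)² / (9.6) = 0.00600
ΔG = RT ln(Q_p/K_p) = (8.314 J mol⁻¹ K⁻¹)(850 K) × ln(0.00600/0.039)
   = (7.067 kJ/mol)(-1.872) = -13.2 kJ/mol
ΔG < 0, so the forward reaction is spontaneous (proceeds forward).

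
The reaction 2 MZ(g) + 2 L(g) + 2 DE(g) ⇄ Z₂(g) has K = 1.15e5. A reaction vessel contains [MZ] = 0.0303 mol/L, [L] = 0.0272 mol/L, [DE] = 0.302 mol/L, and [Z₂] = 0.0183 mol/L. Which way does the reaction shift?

to the left

Q = [Z₂] / ([MZ]²·[L]²·[DE]²) = (0.0183) / ((0.0303)²·(0.0272)²·(0.302)²) = 2.95e5
Q = 2.95e5 > K = 1.15e5, so the reverse reaction proceeds.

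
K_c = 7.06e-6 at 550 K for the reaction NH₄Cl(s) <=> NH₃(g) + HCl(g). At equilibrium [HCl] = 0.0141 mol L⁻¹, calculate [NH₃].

(NH₄Cl is a pure solid — omitted from K_c.)
At equilibrium, K_c = [NH₃]·[HCl] = 7.06e-6.
([NH₃])·(0.0141) = 7.06e-6
[NH₃] = 5.01e-4 mol L⁻¹

[NH₃] = 5.01e-4 mol L⁻¹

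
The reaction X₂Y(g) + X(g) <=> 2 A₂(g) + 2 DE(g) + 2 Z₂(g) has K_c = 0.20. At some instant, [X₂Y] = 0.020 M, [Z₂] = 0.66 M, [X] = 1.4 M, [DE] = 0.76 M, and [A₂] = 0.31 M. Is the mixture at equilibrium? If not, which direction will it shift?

no; Q > K, reaction proceeds in reverse

Q_c = [A₂]²·[DE]²·[Z₂]² / ([X₂Y]·[X]) = (0.31)²·(0.76)²·(0.66)² / ((0.020)·(1.4)) = 0.86
Q_c = 0.86 > K_c = 0.20: net reverse reaction.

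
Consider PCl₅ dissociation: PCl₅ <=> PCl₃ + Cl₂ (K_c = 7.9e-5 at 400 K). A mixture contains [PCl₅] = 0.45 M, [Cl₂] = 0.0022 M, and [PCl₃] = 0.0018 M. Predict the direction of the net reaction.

forward (toward products)

Q_c = [PCl₃]·[Cl₂] / [PCl₅] = (0.0018)·(0.0022) / (0.45) = 8.8e-6
Q_c = 8.8e-6 < K_c = 7.9e-5, so the forward reaction proceeds.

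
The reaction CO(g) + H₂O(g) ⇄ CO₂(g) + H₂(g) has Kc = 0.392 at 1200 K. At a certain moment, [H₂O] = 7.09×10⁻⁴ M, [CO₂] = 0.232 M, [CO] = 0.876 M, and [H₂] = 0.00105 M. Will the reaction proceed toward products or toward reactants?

at equilibrium

Qc = [CO₂]·[H₂] / ([CO]·[H₂O]) = (0.232)·(0.00105) / ((0.876)·(7.09×10⁻⁴)) = 0.392
Qc = 0.392 = Kc, so the system is already at equilibrium.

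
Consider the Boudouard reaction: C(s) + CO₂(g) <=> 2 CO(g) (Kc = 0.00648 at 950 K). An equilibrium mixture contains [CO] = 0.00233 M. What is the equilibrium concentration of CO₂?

(C is a pure solid — omitted from Kc.)
At equilibrium, Kc = [CO]² / [CO₂] = 0.00648.
(0.00233)² / ([CO₂]) = 0.00648
[CO₂] = 8.38×10⁻⁴ M

[CO₂] = 8.38×10⁻⁴ M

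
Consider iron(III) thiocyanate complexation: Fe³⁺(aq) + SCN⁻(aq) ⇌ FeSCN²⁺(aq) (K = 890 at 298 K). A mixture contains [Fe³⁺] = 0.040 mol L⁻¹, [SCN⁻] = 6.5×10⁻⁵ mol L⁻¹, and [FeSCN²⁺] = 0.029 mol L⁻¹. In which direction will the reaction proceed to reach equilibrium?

Q = [FeSCN²⁺] / ([Fe³⁺]·[SCN⁻]) = (0.029) / ((0.040)·(6.5×10⁻⁵)) = 11000
Q = 11000 > K = 890, so the reverse reaction proceeds.

in the reverse direction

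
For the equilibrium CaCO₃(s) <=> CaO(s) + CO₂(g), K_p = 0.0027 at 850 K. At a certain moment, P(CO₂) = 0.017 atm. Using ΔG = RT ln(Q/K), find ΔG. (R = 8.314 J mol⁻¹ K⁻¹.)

(CaCO₃, CaO are pure solids — omitted from Q_p.)
Q_p = P(CO₂) = 0.0170
ΔG = RT ln(Q_p/K_p) = (8.314 J mol⁻¹ K⁻¹)(850 K) × ln(0.0170/0.0027)
   = (7.067 kJ/mol)(1.840) = 13.0 kJ/mol
ΔG > 0, so the forward reaction is non-spontaneous (proceeds in reverse).

ΔG = 13.0 kJ/mol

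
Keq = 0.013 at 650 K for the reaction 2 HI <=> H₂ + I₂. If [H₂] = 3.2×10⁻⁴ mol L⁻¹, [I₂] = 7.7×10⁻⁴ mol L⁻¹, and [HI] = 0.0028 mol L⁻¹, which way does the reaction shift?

Q = [H₂]·[I₂] / [HI]² = (3.2×10⁻⁴)·(7.7×10⁻⁴) / (0.0028)² = 0.031
Q = 0.031 > Keq = 0.013, so the reverse reaction proceeds.

toward reactants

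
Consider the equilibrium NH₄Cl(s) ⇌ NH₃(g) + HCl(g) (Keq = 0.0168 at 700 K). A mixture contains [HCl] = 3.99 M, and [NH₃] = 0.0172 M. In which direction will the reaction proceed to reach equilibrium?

(NH₄Cl is a pure solid — omitted from Q.)
Q = [NH₃]·[HCl] = (0.0172)·(3.99) = 0.0686
Q = 0.0686 > Keq = 0.0168, so the reverse reaction proceeds.

in the reverse direction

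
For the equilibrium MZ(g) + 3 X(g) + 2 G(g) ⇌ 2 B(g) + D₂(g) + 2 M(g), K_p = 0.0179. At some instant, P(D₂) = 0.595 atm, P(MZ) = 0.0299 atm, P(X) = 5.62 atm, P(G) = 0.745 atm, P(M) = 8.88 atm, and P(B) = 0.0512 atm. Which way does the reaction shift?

Q_p = P(B)²·P(D₂)·P(M)² / (P(MZ)·P(X)³·P(G)²) = (0.0512)²·(0.595)·(8.88)² / ((0.0299)·(5.62)³·(0.745)²) = 0.0418
Q_p = 0.0418 > K_p = 0.0179, so the reverse reaction proceeds.

reverse (toward reactants)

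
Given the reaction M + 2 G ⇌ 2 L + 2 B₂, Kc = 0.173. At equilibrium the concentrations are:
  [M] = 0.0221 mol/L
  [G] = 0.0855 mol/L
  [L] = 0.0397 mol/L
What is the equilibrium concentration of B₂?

[B₂] = 0.133 mol/L

At equilibrium, Kc = [L]²·[B₂]² / ([M]·[G]²) = 0.173.
(0.0397)²·([B₂])² / ((0.0221)·(0.0855)²) = 0.173
[B₂]² = 0.0177 ⇒ [B₂] = 0.133 mol/L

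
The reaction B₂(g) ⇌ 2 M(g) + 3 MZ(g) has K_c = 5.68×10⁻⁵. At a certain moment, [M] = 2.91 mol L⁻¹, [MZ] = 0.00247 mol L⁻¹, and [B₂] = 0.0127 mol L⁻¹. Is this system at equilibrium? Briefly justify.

Q_c = [M]²·[MZ]³ / [B₂] = (2.91)²·(0.00247)³ / (0.0127) = 1.00×10⁻⁵
Q_c = 1.00×10⁻⁵ < K_c = 5.68×10⁻⁵: net forward reaction.

no; Q < K, reaction proceeds forward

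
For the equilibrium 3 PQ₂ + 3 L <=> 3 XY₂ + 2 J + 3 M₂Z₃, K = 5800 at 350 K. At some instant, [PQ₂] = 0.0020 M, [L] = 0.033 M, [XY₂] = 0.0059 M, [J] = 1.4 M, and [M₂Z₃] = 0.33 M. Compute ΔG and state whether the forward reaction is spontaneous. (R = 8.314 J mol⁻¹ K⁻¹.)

Q = [XY₂]³·[J]²·[M₂Z₃]³ / ([PQ₂]³·[L]³) = (0.0059)³·(1.4)²·(0.33)³ / ((0.0020)³·(0.033)³) = 50300
ΔG = RT ln(Q/K) = (8.314 J mol⁻¹ K⁻¹)(350 K) × ln(50300/5800)
   = (2.910 kJ/mol)(2.160) = 6.29 kJ/mol
ΔG > 0, so the forward reaction is non-spontaneous (proceeds in reverse).

ΔG = 6.29 kJ/mol; the forward reaction is non-spontaneous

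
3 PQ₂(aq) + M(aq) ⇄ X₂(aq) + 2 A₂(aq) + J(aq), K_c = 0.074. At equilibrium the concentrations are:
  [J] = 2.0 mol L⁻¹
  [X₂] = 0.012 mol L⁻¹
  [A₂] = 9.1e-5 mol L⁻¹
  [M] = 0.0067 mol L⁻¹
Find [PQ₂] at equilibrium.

[PQ₂] = 0.0074 mol L⁻¹

At equilibrium, K_c = [X₂]·[A₂]²·[J] / ([PQ₂]³·[M]) = 0.074.
(0.012)·(9.1e-5)²·(2.0) / (([PQ₂])³·(0.0067)) = 0.074
[PQ₂]³ = 4.01e-7 ⇒ [PQ₂] = 0.0074 mol L⁻¹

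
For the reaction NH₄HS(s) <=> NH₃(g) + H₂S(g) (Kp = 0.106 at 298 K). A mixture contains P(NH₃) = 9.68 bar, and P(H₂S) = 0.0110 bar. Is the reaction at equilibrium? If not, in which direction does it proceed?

(NH₄HS is a pure solid — omitted from Qp.)
Qp = P(NH₃)·P(H₂S) = (9.68)·(0.0110) = 0.106
Qp = 0.106 = Kp, so the system is already at equilibrium.

neither direction; the system is at equilibrium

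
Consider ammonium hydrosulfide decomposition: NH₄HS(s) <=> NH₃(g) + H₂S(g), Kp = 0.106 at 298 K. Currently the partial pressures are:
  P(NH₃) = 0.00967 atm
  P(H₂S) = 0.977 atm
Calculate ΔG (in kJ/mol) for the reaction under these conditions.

(NH₄HS is a pure solid — omitted from Qp.)
Qp = P(NH₃)·P(H₂S) = (0.00967)·(0.977) = 0.00945
ΔG = RT ln(Qp/Kp) = (8.314 J mol⁻¹ K⁻¹)(298 K) × ln(0.00945/0.106)
   = (2.478 kJ/mol)(-2.417) = -5.99 kJ/mol
ΔG < 0, so the forward reaction is spontaneous (proceeds forward).

ΔG = -5.99 kJ/mol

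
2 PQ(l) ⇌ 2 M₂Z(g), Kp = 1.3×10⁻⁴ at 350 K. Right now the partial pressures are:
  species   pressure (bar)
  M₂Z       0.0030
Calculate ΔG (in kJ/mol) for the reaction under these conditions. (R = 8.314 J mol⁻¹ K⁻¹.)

ΔG = -7.77 kJ/mol

(PQ is a pure liquid — omitted from Qp.)
Qp = P(M₂Z)² = (0.0030)² = 9.00×10⁻⁶
ΔG = RT ln(Qp/Kp) = (8.314 J mol⁻¹ K⁻¹)(350 K) × ln(9.00×10⁻⁶/1.3×10⁻⁴)
   = (2.910 kJ/mol)(-2.670) = -7.77 kJ/mol
ΔG < 0, so the forward reaction is spontaneous (proceeds forward).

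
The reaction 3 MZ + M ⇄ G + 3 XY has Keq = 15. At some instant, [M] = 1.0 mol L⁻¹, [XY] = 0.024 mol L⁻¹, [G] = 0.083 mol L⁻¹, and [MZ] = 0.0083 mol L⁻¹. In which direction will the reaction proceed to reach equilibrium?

in the forward direction

Q = [G]·[XY]³ / ([MZ]³·[M]) = (0.083)·(0.024)³ / ((0.0083)³·(1.0)) = 2.0
Q = 2.0 < Keq = 15, so the forward reaction proceeds.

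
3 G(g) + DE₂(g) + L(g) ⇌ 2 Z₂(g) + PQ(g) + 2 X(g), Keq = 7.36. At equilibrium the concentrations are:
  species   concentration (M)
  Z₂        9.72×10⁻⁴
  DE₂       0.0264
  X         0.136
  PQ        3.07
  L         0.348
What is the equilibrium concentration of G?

At equilibrium, Keq = [Z₂]²·[PQ]·[X]² / ([G]³·[DE₂]·[L]) = 7.36.
(9.72×10⁻⁴)²·(3.07)·(0.136)² / (([G])³·(0.0264)·(0.348)) = 7.36
[G]³ = 7.93×10⁻⁷ ⇒ [G] = 0.00926 M

[G] = 0.00926 M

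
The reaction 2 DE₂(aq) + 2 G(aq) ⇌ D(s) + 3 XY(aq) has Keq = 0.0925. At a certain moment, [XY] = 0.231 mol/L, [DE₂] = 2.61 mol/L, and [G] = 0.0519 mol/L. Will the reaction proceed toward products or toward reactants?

(D is a pure solid — omitted from Q.)
Q = [XY]³ / ([DE₂]²·[G]²) = (0.231)³ / ((2.61)²·(0.0519)²) = 0.672
Q = 0.672 > Keq = 0.0925, so the reverse reaction proceeds.

toward reactants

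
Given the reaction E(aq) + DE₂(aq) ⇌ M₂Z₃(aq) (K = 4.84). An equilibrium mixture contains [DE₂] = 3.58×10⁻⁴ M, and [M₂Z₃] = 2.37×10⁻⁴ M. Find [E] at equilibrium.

[E] = 0.137 M

At equilibrium, K = [M₂Z₃] / ([E]·[DE₂]) = 4.84.
(2.37×10⁻⁴) / (([E])·(3.58×10⁻⁴)) = 4.84
[E] = 0.137 M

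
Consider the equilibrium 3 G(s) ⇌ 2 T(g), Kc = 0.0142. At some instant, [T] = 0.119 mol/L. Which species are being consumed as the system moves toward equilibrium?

none (at equilibrium)

(G is a pure solid — omitted from Qc.)
Qc = [T]² = (0.119)² = 0.0142
Qc = 0.0142 = Kc; the system is at equilibrium.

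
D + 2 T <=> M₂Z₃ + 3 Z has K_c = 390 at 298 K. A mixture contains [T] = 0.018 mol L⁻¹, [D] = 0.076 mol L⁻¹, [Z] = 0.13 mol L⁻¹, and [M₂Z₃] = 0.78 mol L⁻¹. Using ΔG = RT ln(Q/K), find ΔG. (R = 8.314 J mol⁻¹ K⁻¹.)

ΔG = -4.27 kJ/mol

Q_c = [M₂Z₃]·[Z]³ / ([D]·[T]²) = (0.78)·(0.13)³ / ((0.076)·(0.018)²) = 69.6
ΔG = RT ln(Q_c/K_c) = (8.314 J mol⁻¹ K⁻¹)(298 K) × ln(69.6/390)
   = (2.478 kJ/mol)(-1.723) = -4.27 kJ/mol
ΔG < 0, so the forward reaction is spontaneous (proceeds forward).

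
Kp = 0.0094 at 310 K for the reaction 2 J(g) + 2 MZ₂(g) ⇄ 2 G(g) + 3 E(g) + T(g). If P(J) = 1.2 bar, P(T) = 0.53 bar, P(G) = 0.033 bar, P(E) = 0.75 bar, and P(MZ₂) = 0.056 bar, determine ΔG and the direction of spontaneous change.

ΔG = 4.50 kJ/mol; the forward reaction is non-spontaneous

Qp = P(G)²·P(E)³·P(T) / (P(J)²·P(MZ₂)²) = (0.033)²·(0.75)³·(0.53) / ((1.2)²·(0.056)²) = 0.0539
ΔG = RT ln(Qp/Kp) = (8.314 J mol⁻¹ K⁻¹)(310 K) × ln(0.0539/0.0094)
   = (2.577 kJ/mol)(1.746) = 4.50 kJ/mol
ΔG > 0, so the forward reaction is non-spontaneous (proceeds in reverse).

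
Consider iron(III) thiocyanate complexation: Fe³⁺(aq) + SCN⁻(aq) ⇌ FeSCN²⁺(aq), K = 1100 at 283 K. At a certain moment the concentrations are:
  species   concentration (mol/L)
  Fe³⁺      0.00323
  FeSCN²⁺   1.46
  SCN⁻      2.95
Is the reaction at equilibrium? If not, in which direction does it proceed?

in the forward direction

Q = [FeSCN²⁺] / ([Fe³⁺]·[SCN⁻]) = (1.46) / ((0.00323)·(2.95)) = 153
Q = 153 < K = 1100, so the forward reaction proceeds.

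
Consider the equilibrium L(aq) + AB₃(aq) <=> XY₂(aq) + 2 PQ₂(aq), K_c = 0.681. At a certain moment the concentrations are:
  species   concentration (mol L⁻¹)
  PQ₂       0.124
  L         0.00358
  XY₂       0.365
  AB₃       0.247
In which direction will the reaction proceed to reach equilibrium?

toward reactants

Q_c = [XY₂]·[PQ₂]² / ([L]·[AB₃]) = (0.365)·(0.124)² / ((0.00358)·(0.247)) = 6.35
Q_c = 6.35 > K_c = 0.681, so the reverse reaction proceeds.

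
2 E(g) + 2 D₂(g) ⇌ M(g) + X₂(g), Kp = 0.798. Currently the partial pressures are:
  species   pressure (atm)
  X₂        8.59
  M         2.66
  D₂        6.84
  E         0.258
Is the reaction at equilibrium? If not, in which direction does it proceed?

Qp = P(M)·P(X₂) / (P(E)²·P(D₂)²) = (2.66)·(8.59) / ((0.258)²·(6.84)²) = 7.34
Qp = 7.34 > Kp = 0.798, so the reverse reaction proceeds.

in the reverse direction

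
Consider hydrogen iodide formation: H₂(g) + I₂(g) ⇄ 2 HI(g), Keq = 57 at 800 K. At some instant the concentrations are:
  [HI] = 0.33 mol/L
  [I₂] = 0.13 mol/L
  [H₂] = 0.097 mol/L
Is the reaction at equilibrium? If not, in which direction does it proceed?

forward (toward products)

Q = [HI]² / ([H₂]·[I₂]) = (0.33)² / ((0.097)·(0.13)) = 8.6
Q = 8.6 < Keq = 57, so the forward reaction proceeds.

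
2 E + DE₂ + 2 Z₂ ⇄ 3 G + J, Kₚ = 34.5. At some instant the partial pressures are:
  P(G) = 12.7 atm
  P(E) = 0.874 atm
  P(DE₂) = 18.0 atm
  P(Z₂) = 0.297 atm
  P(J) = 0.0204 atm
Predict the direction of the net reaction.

Qₚ = P(G)³·P(J) / (P(E)²·P(DE₂)·P(Z₂)²) = (12.7)³·(0.0204) / ((0.874)²·(18.0)·(0.297)²) = 34.5
Qₚ = 34.5 = Kₚ, so the system is already at equilibrium.

neither direction; the system is at equilibrium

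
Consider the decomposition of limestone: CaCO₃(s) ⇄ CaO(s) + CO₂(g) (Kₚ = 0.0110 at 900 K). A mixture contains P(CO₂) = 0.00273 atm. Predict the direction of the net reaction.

to the right

(CaCO₃, CaO are pure solids — omitted from Qₚ.)
Qₚ = P(CO₂) = 0.00273
Qₚ = 0.00273 < Kₚ = 0.0110, so the forward reaction proceeds.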